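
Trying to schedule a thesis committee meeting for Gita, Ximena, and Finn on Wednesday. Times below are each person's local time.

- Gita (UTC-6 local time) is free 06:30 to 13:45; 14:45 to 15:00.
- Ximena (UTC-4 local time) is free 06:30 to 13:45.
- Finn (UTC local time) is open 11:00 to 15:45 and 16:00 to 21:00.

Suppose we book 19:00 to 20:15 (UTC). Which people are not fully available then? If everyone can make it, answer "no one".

Gita, Ximena

Gita in UTC: 12:30-19:45, 20:45-21:00 (add 6h to convert from UTC-6).
Ximena in UTC: 10:30-17:45 (add 4h to convert from UTC-4).
Finn in UTC: 11:00-15:45, 16:00-21:00.
Gita: not fully free for 19:00-20:15. Ximena: not fully free for 19:00-20:15. Finn: free for 19:00-20:15.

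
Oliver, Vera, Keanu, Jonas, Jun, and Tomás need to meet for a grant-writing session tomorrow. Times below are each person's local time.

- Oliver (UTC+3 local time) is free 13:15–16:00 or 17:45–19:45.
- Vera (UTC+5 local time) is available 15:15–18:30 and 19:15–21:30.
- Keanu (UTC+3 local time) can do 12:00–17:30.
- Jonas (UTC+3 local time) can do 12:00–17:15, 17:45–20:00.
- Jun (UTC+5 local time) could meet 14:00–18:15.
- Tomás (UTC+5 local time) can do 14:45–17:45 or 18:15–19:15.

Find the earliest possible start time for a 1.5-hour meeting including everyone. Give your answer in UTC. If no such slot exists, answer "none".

Oliver in UTC: 10:15-13:00, 14:45-16:45 (subtract 3h to convert from UTC+3).
Vera in UTC: 10:15-13:30, 14:15-16:30 (subtract 5h to convert from UTC+5).
Keanu in UTC: 09:00-14:30 (subtract 3h to convert from UTC+3).
Jonas in UTC: 09:00-14:15, 14:45-17:00 (subtract 3h to convert from UTC+3).
Jun in UTC: 09:00-13:15 (subtract 5h to convert from UTC+5).
Tomás in UTC: 09:45-12:45, 13:15-14:15 (subtract 5h to convert from UTC+5).
Oliver ∩ Vera: 10:15-13:00, 14:45-16:30.
Oliver ∩ Vera ∩ Keanu: 10:15-13:00.
Oliver ∩ Vera ∩ Keanu ∩ Jonas: 10:15-13:00.
Oliver ∩ Vera ∩ Keanu ∩ Jonas ∩ Jun: 10:15-13:00.
Oliver ∩ Vera ∩ Keanu ∩ Jonas ∩ Jun ∩ Tomás: 10:15-12:45.
The first common window of at least 90 minutes is 10:15-12:45, so the earliest start is 10:15.

10:15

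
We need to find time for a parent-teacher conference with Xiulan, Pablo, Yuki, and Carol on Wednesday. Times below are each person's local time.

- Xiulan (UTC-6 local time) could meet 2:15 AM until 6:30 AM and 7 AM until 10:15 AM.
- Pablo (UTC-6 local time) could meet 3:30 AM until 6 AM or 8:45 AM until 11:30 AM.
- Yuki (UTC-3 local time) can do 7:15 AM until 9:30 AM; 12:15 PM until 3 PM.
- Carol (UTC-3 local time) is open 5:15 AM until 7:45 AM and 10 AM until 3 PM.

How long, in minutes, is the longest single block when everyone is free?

60

Xiulan in UTC: 08:15-12:30, 13:00-16:15 (add 6h to convert from UTC-6).
Pablo in UTC: 09:30-12:00, 14:45-17:30 (add 6h to convert from UTC-6).
Yuki in UTC: 10:15-12:30, 15:15-18:00 (add 3h to convert from UTC-3).
Carol in UTC: 08:15-10:45, 13:00-18:00 (add 3h to convert from UTC-3).
Xiulan ∩ Pablo: 09:30-12:00, 14:45-16:15.
Xiulan ∩ Pablo ∩ Yuki: 10:15-12:00, 15:15-16:15.
Xiulan ∩ Pablo ∩ Yuki ∩ Carol: 10:15-10:45, 15:15-16:15.
The longest is 15:15-16:15 at 60 minutes.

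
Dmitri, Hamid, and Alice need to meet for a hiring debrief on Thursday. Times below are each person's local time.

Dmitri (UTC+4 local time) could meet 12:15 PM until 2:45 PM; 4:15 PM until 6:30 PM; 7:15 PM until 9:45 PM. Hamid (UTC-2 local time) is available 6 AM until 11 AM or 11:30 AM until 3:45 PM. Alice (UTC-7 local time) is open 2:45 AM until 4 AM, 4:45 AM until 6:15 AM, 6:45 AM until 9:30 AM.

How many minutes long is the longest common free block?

Dmitri in UTC: 08:15-10:45, 12:15-14:30, 15:15-17:45 (subtract 4h to convert from UTC+4).
Hamid in UTC: 08:00-13:00, 13:30-17:45 (add 2h to convert from UTC-2).
Alice in UTC: 09:45-11:00, 11:45-13:15, 13:45-16:30 (add 7h to convert from UTC-7).
Dmitri ∩ Hamid: 08:15-10:45, 12:15-13:00, 13:30-14:30, 15:15-17:45.
Dmitri ∩ Hamid ∩ Alice: 09:45-10:45, 12:15-13:00, 13:45-14:30, 15:15-16:30.
The longest is 15:15-16:30 at 75 minutes.

75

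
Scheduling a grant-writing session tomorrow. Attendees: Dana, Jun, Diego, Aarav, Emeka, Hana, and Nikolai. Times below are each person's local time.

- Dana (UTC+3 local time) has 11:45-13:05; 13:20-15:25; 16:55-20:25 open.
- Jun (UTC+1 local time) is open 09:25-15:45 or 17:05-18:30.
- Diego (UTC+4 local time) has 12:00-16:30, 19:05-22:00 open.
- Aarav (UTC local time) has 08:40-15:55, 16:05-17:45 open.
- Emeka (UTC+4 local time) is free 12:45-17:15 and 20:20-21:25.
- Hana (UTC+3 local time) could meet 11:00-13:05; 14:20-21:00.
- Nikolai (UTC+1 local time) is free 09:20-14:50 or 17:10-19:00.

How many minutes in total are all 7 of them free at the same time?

Dana in UTC: 08:45-10:05, 10:20-12:25, 13:55-17:25 (subtract 3h to convert from UTC+3).
Jun in UTC: 08:25-14:45, 16:05-17:30 (subtract 1h to convert from UTC+1).
Diego in UTC: 08:00-12:30, 15:05-18:00 (subtract 4h to convert from UTC+4).
Aarav in UTC: 08:40-15:55, 16:05-17:45.
Emeka in UTC: 08:45-13:15, 16:20-17:25 (subtract 4h to convert from UTC+4).
Hana in UTC: 08:00-10:05, 11:20-18:00 (subtract 3h to convert from UTC+3).
Nikolai in UTC: 08:20-13:50, 16:10-18:00 (subtract 1h to convert from UTC+1).
Dana ∩ Jun: 08:45-10:05, 10:20-12:25, 13:55-14:45, 16:05-17:25.
Dana ∩ Jun ∩ Diego: 08:45-10:05, 10:20-12:25, 16:05-17:25.
Dana ∩ Jun ∩ Diego ∩ Aarav: 08:45-10:05, 10:20-12:25, 16:05-17:25.
Dana ∩ Jun ∩ Diego ∩ Aarav ∩ Emeka: 08:45-10:05, 10:20-12:25, 16:20-17:25.
Dana ∩ Jun ∩ Diego ∩ Aarav ∩ Emeka ∩ Hana: 08:45-10:05, 11:20-12:25, 16:20-17:25.
Dana ∩ Jun ∩ Diego ∩ Aarav ∩ Emeka ∩ Hana ∩ Nikolai: 08:45-10:05, 11:20-12:25, 16:20-17:25.
Summing the common windows: 80 + 65 + 65 = 210 minutes.

210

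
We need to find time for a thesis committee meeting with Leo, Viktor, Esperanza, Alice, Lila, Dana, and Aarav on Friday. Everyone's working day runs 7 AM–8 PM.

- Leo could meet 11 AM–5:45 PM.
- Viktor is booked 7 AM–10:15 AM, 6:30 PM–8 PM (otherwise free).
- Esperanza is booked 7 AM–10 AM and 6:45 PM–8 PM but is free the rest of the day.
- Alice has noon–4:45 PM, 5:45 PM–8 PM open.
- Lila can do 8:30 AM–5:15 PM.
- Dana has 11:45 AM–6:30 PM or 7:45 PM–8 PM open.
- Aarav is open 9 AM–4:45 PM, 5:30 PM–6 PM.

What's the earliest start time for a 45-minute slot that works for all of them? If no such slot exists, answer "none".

12:00

Leo free: 11:00-17:45.
Viktor free: 10:15-18:30 (invert busy blocks within the working day).
Esperanza free: 10:00-18:45 (invert busy blocks within the working day).
Alice free: 12:00-16:45, 17:45-20:00.
Lila free: 08:30-17:15.
Dana free: 11:45-18:30, 19:45-20:00.
Aarav free: 09:00-16:45, 17:30-18:00.
Leo ∩ Viktor: 11:00-17:45.
Leo ∩ Viktor ∩ Esperanza: 11:00-17:45.
Leo ∩ Viktor ∩ Esperanza ∩ Alice: 12:00-16:45.
Leo ∩ Viktor ∩ Esperanza ∩ Alice ∩ Lila: 12:00-16:45.
Leo ∩ Viktor ∩ Esperanza ∩ Alice ∩ Lila ∩ Dana: 12:00-16:45.
Leo ∩ Viktor ∩ Esperanza ∩ Alice ∩ Lila ∩ Dana ∩ Aarav: 12:00-16:45.
Those are the intersection windows.
The first common window of at least 45 minutes is 12:00-16:45, so the earliest start is 12:00.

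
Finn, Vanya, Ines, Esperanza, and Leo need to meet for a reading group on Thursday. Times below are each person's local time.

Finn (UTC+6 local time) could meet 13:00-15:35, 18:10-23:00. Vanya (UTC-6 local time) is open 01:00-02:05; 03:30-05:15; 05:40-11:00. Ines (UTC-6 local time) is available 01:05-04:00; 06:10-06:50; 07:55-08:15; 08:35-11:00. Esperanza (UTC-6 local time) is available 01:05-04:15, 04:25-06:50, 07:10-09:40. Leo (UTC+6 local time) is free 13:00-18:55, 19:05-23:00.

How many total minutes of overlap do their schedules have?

190

Finn in UTC: 07:00-09:35, 12:10-17:00 (subtract 6h to convert from UTC+6).
Vanya in UTC: 07:00-08:05, 09:30-11:15, 11:40-17:00 (add 6h to convert from UTC-6).
Ines in UTC: 07:05-10:00, 12:10-12:50, 13:55-14:15, 14:35-17:00 (add 6h to convert from UTC-6).
Esperanza in UTC: 07:05-10:15, 10:25-12:50, 13:10-15:40 (add 6h to convert from UTC-6).
Leo in UTC: 07:00-12:55, 13:05-17:00 (subtract 6h to convert from UTC+6).
Finn ∩ Vanya: 07:00-08:05, 09:30-09:35, 12:10-17:00.
Finn ∩ Vanya ∩ Ines: 07:05-08:05, 09:30-09:35, 12:10-12:50, 13:55-14:15, 14:35-17:00.
Finn ∩ Vanya ∩ Ines ∩ Esperanza: 07:05-08:05, 09:30-09:35, 12:10-12:50, 13:55-14:15, 14:35-15:40.
Finn ∩ Vanya ∩ Ines ∩ Esperanza ∩ Leo: 07:05-08:05, 09:30-09:35, 12:10-12:50, 13:55-14:15, 14:35-15:40.
Those are the intersection windows.
Summing the common windows: 60 + 5 + 40 + 20 + 65 = 190 minutes.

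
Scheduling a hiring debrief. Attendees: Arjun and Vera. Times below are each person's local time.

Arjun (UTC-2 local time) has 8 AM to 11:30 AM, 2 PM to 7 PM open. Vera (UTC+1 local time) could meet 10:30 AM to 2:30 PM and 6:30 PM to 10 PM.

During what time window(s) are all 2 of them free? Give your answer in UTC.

Arjun in UTC: 10:00-13:30, 16:00-21:00 (add 2h to convert from UTC-2).
Vera in UTC: 09:30-13:30, 17:30-21:00 (subtract 1h to convert from UTC+1).
Arjun ∩ Vera: 10:00-13:30, 17:30-21:00.

10:00-13:30, 17:30-21:00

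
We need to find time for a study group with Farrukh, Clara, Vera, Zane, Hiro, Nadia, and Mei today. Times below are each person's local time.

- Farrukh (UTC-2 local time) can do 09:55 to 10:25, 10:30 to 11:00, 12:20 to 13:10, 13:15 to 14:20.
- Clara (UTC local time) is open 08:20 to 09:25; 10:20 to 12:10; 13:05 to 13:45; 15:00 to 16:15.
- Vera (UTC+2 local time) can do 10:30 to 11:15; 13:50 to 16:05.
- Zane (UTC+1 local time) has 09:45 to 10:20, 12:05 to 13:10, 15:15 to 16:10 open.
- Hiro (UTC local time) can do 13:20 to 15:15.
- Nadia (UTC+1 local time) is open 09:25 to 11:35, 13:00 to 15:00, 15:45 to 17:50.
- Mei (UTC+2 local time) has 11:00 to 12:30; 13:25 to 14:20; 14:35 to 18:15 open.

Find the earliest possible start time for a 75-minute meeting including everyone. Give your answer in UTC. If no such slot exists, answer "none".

Farrukh in UTC: 11:55-12:25, 12:30-13:00, 14:20-15:10, 15:15-16:20 (add 2h to convert from UTC-2).
Clara in UTC: 08:20-09:25, 10:20-12:10, 13:05-13:45, 15:00-16:15.
Vera in UTC: 08:30-09:15, 11:50-14:05 (subtract 2h to convert from UTC+2).
Zane in UTC: 08:45-09:20, 11:05-12:10, 14:15-15:10 (subtract 1h to convert from UTC+1).
Hiro in UTC: 13:20-15:15.
Nadia in UTC: 08:25-10:35, 12:00-14:00, 14:45-16:50 (subtract 1h to convert from UTC+1).
Mei in UTC: 09:00-10:30, 11:25-12:20, 12:35-16:15 (subtract 2h to convert from UTC+2).
Farrukh ∩ Clara: 11:55-12:10, 15:00-15:10, 15:15-16:15.
Farrukh ∩ Clara ∩ Vera: 11:55-12:10.
Farrukh ∩ Clara ∩ Vera ∩ Zane: 11:55-12:10.
Farrukh ∩ Clara ∩ Vera ∩ Zane ∩ Hiro: ∅.
Farrukh ∩ Clara ∩ Vera ∩ Zane ∩ Hiro ∩ Nadia: ∅.
Farrukh ∩ Clara ∩ Vera ∩ Zane ∩ Hiro ∩ Nadia ∩ Mei: ∅.
There is no time when everyone is free.
No common window is at least 75 minutes long.

none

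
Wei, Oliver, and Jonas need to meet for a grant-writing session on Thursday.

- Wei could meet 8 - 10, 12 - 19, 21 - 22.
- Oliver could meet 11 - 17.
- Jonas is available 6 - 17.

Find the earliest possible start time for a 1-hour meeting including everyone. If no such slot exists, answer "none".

Wei ∩ Oliver: 12:00-17:00.
Wei ∩ Oliver ∩ Jonas: 12:00-17:00.
Those are the intersection windows.
The first common window of at least 60 minutes is 12:00-17:00, so the earliest start is 12:00.

12:00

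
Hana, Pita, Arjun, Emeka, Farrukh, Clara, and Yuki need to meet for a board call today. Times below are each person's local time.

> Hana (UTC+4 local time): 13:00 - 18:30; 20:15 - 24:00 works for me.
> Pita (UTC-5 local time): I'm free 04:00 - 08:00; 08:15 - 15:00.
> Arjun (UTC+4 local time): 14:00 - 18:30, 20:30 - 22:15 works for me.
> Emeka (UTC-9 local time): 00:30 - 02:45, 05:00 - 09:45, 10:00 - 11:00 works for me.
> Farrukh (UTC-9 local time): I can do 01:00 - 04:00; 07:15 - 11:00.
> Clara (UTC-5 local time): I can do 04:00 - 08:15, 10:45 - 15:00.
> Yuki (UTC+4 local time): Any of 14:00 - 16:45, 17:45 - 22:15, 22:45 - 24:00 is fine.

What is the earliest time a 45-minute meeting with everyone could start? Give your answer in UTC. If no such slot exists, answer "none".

10:00

Hana in UTC: 09:00-14:30, 16:15-20:00 (subtract 4h to convert from UTC+4).
Pita in UTC: 09:00-13:00, 13:15-20:00 (add 5h to convert from UTC-5).
Arjun in UTC: 10:00-14:30, 16:30-18:15 (subtract 4h to convert from UTC+4).
Emeka in UTC: 09:30-11:45, 14:00-18:45, 19:00-20:00 (add 9h to convert from UTC-9).
Farrukh in UTC: 10:00-13:00, 16:15-20:00 (add 9h to convert from UTC-9).
Clara in UTC: 09:00-13:15, 15:45-20:00 (add 5h to convert from UTC-5).
Yuki in UTC: 10:00-12:45, 13:45-18:15, 18:45-20:00 (subtract 4h to convert from UTC+4).
Hana ∩ Pita: 09:00-13:00, 13:15-14:30, 16:15-20:00.
Hana ∩ Pita ∩ Arjun: 10:00-13:00, 13:15-14:30, 16:30-18:15.
Hana ∩ Pita ∩ Arjun ∩ Emeka: 10:00-11:45, 14:00-14:30, 16:30-18:15.
Hana ∩ Pita ∩ Arjun ∩ Emeka ∩ Farrukh: 10:00-11:45, 16:30-18:15.
Hana ∩ Pita ∩ Arjun ∩ Emeka ∩ Farrukh ∩ Clara: 10:00-11:45, 16:30-18:15.
Hana ∩ Pita ∩ Arjun ∩ Emeka ∩ Farrukh ∩ Clara ∩ Yuki: 10:00-11:45, 16:30-18:15.
So the common availability across everyone is 10:00-11:45, 16:30-18:15.
The first common window of at least 45 minutes is 10:00-11:45, so the earliest start is 10:00.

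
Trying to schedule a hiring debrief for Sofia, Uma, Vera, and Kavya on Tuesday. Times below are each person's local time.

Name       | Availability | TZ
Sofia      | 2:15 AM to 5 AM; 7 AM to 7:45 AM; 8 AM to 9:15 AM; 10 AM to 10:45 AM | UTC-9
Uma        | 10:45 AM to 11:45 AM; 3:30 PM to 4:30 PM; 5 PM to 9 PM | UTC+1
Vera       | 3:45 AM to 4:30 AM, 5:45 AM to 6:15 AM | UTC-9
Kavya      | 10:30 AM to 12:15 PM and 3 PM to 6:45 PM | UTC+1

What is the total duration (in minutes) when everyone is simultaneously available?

Sofia in UTC: 11:15-14:00, 16:00-16:45, 17:00-18:15, 19:00-19:45 (add 9h to convert from UTC-9).
Uma in UTC: 09:45-10:45, 14:30-15:30, 16:00-20:00 (subtract 1h to convert from UTC+1).
Vera in UTC: 12:45-13:30, 14:45-15:15 (add 9h to convert from UTC-9).
Kavya in UTC: 09:30-11:15, 14:00-17:45 (subtract 1h to convert from UTC+1).
Sofia ∩ Uma: 16:00-16:45, 17:00-18:15, 19:00-19:45.
Sofia ∩ Uma ∩ Vera: ∅.
Sofia ∩ Uma ∩ Vera ∩ Kavya: ∅.
There is no time when everyone is free.
There is no common window, so the total is 0 minutes.

0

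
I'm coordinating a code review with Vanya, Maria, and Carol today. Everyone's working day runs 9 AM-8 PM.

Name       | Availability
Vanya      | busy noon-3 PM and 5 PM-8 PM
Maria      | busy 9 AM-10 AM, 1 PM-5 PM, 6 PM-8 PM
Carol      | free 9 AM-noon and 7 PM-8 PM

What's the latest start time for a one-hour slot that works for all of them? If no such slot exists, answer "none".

Vanya free: 09:00-12:00, 15:00-17:00 (invert busy blocks within the working day).
Maria free: 10:00-13:00, 17:00-18:00 (invert busy blocks within the working day).
Carol free: 09:00-12:00, 19:00-20:00.
Vanya ∩ Maria: 10:00-12:00.
Vanya ∩ Maria ∩ Carol: 10:00-12:00.
The last common window of at least 60 minutes is 10:00-12:00; a 60-minute meeting can start as late as 11:00 and still end by 12:00.

11:00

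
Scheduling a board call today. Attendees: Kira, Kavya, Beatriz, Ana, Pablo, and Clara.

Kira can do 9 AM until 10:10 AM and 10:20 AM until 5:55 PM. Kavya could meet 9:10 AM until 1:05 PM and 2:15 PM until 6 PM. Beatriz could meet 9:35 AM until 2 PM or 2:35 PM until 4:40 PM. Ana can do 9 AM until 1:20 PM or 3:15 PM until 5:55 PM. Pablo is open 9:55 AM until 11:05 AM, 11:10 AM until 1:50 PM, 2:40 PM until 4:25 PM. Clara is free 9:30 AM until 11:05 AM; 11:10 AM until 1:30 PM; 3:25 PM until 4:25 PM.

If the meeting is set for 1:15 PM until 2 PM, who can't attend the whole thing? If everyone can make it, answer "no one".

Kira: free for 13:15-14:00. Kavya: not fully free for 13:15-14:00. Beatriz: free for 13:15-14:00. Ana: not fully free for 13:15-14:00. Pablo: not fully free for 13:15-14:00. Clara: not fully free for 13:15-14:00.

Ana, Clara, Kavya, Pablo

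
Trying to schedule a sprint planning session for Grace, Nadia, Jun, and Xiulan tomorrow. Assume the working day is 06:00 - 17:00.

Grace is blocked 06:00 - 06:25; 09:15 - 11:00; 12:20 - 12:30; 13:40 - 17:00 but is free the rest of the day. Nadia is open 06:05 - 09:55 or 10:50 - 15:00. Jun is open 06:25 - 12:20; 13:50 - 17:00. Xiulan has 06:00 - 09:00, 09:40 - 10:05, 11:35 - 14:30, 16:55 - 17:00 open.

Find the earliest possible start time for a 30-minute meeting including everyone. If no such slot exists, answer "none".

Grace free: 06:25-09:15, 11:00-12:20, 12:30-13:40 (invert busy blocks within the working day).
Nadia free: 06:05-09:55, 10:50-15:00.
Jun free: 06:25-12:20, 13:50-17:00.
Xiulan free: 06:00-09:00, 09:40-10:05, 11:35-14:30, 16:55-17:00.
Grace ∩ Nadia: 06:25-09:15, 11:00-12:20, 12:30-13:40.
Grace ∩ Nadia ∩ Jun: 06:25-09:15, 11:00-12:20.
Grace ∩ Nadia ∩ Jun ∩ Xiulan: 06:25-09:00, 11:35-12:20.
Those are the intersection windows.
The first common window of at least 30 minutes is 06:25-09:00, so the earliest start is 06:25.

06:25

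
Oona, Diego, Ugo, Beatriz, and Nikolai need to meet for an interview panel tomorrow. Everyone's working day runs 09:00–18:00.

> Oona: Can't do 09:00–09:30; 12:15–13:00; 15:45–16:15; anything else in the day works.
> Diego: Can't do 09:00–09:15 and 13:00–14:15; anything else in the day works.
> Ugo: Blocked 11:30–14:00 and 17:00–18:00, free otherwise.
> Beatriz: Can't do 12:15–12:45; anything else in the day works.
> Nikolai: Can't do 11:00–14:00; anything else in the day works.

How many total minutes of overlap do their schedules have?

225

Oona free: 09:30-12:15, 13:00-15:45, 16:15-18:00 (invert busy blocks within the working day).
Diego free: 09:15-13:00, 14:15-18:00 (invert busy blocks within the working day).
Ugo free: 09:00-11:30, 14:00-17:00 (invert busy blocks within the working day).
Beatriz free: 09:00-12:15, 12:45-18:00 (invert busy blocks within the working day).
Nikolai free: 09:00-11:00, 14:00-18:00 (invert busy blocks within the working day).
Oona ∩ Diego: 09:30-12:15, 14:15-15:45, 16:15-18:00.
Oona ∩ Diego ∩ Ugo: 09:30-11:30, 14:15-15:45, 16:15-17:00.
Oona ∩ Diego ∩ Ugo ∩ Beatriz: 09:30-11:30, 14:15-15:45, 16:15-17:00.
Oona ∩ Diego ∩ Ugo ∩ Beatriz ∩ Nikolai: 09:30-11:00, 14:15-15:45, 16:15-17:00.
So the common availability across everyone is 09:30-11:00, 14:15-15:45, 16:15-17:00.
Summing the common windows: 90 + 90 + 45 = 225 minutes.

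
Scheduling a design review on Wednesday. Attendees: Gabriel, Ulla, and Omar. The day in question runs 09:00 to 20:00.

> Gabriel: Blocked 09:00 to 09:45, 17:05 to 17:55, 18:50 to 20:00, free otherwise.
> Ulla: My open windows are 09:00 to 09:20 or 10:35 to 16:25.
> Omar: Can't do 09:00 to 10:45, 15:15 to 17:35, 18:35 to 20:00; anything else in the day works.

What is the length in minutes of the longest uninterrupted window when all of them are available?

Gabriel free: 09:45-17:05, 17:55-18:50 (invert busy blocks within the working day).
Ulla free: 09:00-09:20, 10:35-16:25.
Omar free: 10:45-15:15, 17:35-18:35 (invert busy blocks within the working day).
Gabriel ∩ Ulla: 10:35-16:25.
Gabriel ∩ Ulla ∩ Omar: 10:45-15:15.
So the common availability across everyone is 10:45-15:15.
The longest is 10:45-15:15 at 270 minutes.

270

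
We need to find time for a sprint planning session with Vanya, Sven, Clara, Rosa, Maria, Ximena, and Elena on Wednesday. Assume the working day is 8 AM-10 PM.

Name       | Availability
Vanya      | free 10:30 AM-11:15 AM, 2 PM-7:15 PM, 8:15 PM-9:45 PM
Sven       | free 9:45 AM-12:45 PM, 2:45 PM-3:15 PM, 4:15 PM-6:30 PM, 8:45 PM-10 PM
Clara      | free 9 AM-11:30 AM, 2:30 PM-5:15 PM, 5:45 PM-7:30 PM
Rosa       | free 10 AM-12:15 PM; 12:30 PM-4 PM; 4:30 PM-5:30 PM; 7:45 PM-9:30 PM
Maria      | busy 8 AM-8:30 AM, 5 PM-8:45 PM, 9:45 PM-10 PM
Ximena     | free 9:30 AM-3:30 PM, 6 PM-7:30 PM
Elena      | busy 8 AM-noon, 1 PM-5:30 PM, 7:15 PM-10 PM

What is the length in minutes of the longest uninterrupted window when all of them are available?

Vanya free: 10:30-11:15, 14:00-19:15, 20:15-21:45.
Sven free: 09:45-12:45, 14:45-15:15, 16:15-18:30, 20:45-22:00.
Clara free: 09:00-11:30, 14:30-17:15, 17:45-19:30.
Rosa free: 10:00-12:15, 12:30-16:00, 16:30-17:30, 19:45-21:30.
Maria free: 08:30-17:00, 20:45-21:45 (invert busy blocks within the working day).
Ximena free: 09:30-15:30, 18:00-19:30.
Elena free: 12:00-13:00, 17:30-19:15 (invert busy blocks within the working day).
Vanya ∩ Sven: 10:30-11:15, 14:45-15:15, 16:15-18:30, 20:45-21:45.
Vanya ∩ Sven ∩ Clara: 10:30-11:15, 14:45-15:15, 16:15-17:15, 17:45-18:30.
Vanya ∩ Sven ∩ Clara ∩ Rosa: 10:30-11:15, 14:45-15:15, 16:30-17:15.
Vanya ∩ Sven ∩ Clara ∩ Rosa ∩ Maria: 10:30-11:15, 14:45-15:15, 16:30-17:00.
Vanya ∩ Sven ∩ Clara ∩ Rosa ∩ Maria ∩ Ximena: 10:30-11:15, 14:45-15:15.
Vanya ∩ Sven ∩ Clara ∩ Rosa ∩ Maria ∩ Ximena ∩ Elena: ∅.
There is no time when everyone is free.
No common window exists, so the longest block is 0 minutes.

0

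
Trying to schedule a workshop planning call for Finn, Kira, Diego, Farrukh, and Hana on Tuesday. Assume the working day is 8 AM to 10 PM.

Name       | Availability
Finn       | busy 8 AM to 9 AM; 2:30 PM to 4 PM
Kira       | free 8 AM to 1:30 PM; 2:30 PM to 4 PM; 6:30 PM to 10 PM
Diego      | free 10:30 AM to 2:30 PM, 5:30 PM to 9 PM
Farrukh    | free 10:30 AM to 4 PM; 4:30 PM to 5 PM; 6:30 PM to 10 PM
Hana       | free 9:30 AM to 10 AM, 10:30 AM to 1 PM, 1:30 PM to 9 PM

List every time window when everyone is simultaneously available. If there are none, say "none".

Finn free: 09:00-14:30, 16:00-22:00 (invert busy blocks within the working day).
Kira free: 08:00-13:30, 14:30-16:00, 18:30-22:00.
Diego free: 10:30-14:30, 17:30-21:00.
Farrukh free: 10:30-16:00, 16:30-17:00, 18:30-22:00.
Hana free: 09:30-10:00, 10:30-13:00, 13:30-21:00.
Finn ∩ Kira: 09:00-13:30, 18:30-22:00.
Finn ∩ Kira ∩ Diego: 10:30-13:30, 18:30-21:00.
Finn ∩ Kira ∩ Diego ∩ Farrukh: 10:30-13:30, 18:30-21:00.
Finn ∩ Kira ∩ Diego ∩ Farrukh ∩ Hana: 10:30-13:00, 18:30-21:00.
So the common availability across everyone is 10:30-13:00, 18:30-21:00.

10:30-13:00, 18:30-21:00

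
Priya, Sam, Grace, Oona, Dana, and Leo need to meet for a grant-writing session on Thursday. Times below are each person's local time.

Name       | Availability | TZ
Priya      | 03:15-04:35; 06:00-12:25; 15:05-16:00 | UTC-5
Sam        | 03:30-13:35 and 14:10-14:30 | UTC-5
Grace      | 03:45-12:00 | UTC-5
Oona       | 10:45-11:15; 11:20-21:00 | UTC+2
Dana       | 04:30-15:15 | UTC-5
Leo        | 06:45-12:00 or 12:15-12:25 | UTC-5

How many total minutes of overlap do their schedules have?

315

Priya in UTC: 08:15-09:35, 11:00-17:25, 20:05-21:00 (add 5h to convert from UTC-5).
Sam in UTC: 08:30-18:35, 19:10-19:30 (add 5h to convert from UTC-5).
Grace in UTC: 08:45-17:00 (add 5h to convert from UTC-5).
Oona in UTC: 08:45-09:15, 09:20-19:00 (subtract 2h to convert from UTC+2).
Dana in UTC: 09:30-20:15 (add 5h to convert from UTC-5).
Leo in UTC: 11:45-17:00, 17:15-17:25 (add 5h to convert from UTC-5).
Priya ∩ Sam: 08:30-09:35, 11:00-17:25.
Priya ∩ Sam ∩ Grace: 08:45-09:35, 11:00-17:00.
Priya ∩ Sam ∩ Grace ∩ Oona: 08:45-09:15, 09:20-09:35, 11:00-17:00.
Priya ∩ Sam ∩ Grace ∩ Oona ∩ Dana: 09:30-09:35, 11:00-17:00.
Priya ∩ Sam ∩ Grace ∩ Oona ∩ Dana ∩ Leo: 11:45-17:00.
That's a single block of 315 minutes.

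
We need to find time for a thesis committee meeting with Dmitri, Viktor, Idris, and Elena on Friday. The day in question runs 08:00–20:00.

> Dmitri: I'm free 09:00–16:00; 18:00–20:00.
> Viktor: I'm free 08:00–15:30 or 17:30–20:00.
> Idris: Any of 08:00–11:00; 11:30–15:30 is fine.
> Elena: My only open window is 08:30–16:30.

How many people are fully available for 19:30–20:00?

2

Dmitri and Viktor can make the full 19:30-20:00 slot — that's 2.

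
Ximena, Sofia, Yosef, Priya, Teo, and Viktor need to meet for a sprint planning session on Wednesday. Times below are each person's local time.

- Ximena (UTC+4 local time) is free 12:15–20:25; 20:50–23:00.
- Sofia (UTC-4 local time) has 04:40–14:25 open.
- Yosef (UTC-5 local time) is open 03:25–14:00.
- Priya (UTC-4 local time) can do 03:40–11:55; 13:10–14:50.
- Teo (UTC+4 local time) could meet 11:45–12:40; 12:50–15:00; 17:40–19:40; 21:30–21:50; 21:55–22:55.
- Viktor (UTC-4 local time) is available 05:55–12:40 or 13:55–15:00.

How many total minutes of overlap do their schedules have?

Ximena in UTC: 08:15-16:25, 16:50-19:00 (subtract 4h to convert from UTC+4).
Sofia in UTC: 08:40-18:25 (add 4h to convert from UTC-4).
Yosef in UTC: 08:25-19:00 (add 5h to convert from UTC-5).
Priya in UTC: 07:40-15:55, 17:10-18:50 (add 4h to convert from UTC-4).
Teo in UTC: 07:45-08:40, 08:50-11:00, 13:40-15:40, 17:30-17:50, 17:55-18:55 (subtract 4h to convert from UTC+4).
Viktor in UTC: 09:55-16:40, 17:55-19:00 (add 4h to convert from UTC-4).
Ximena ∩ Sofia: 08:40-16:25, 16:50-18:25.
Ximena ∩ Sofia ∩ Yosef: 08:40-16:25, 16:50-18:25.
Ximena ∩ Sofia ∩ Yosef ∩ Priya: 08:40-15:55, 17:10-18:25.
Ximena ∩ Sofia ∩ Yosef ∩ Priya ∩ Teo: 08:50-11:00, 13:40-15:40, 17:30-17:50, 17:55-18:25.
Ximena ∩ Sofia ∩ Yosef ∩ Priya ∩ Teo ∩ Viktor: 09:55-11:00, 13:40-15:40, 17:55-18:25.
Summing the common windows: 65 + 120 + 30 = 215 minutes.

215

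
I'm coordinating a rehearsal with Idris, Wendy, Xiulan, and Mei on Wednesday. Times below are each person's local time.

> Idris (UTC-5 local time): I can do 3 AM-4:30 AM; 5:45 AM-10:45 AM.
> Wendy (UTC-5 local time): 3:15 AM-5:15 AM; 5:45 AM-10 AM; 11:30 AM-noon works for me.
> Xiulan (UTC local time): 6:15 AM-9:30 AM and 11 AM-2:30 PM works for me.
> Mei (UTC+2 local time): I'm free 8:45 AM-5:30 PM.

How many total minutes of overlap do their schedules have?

Idris in UTC: 08:00-09:30, 10:45-15:45 (add 5h to convert from UTC-5).
Wendy in UTC: 08:15-10:15, 10:45-15:00, 16:30-17:00 (add 5h to convert from UTC-5).
Xiulan in UTC: 06:15-09:30, 11:00-14:30.
Mei in UTC: 06:45-15:30 (subtract 2h to convert from UTC+2).
Idris ∩ Wendy: 08:15-09:30, 10:45-15:00.
Idris ∩ Wendy ∩ Xiulan: 08:15-09:30, 11:00-14:30.
Idris ∩ Wendy ∩ Xiulan ∩ Mei: 08:15-09:30, 11:00-14:30.
So the common availability across everyone is 08:15-09:30, 11:00-14:30.
Summing the common windows: 75 + 210 = 285 minutes.

285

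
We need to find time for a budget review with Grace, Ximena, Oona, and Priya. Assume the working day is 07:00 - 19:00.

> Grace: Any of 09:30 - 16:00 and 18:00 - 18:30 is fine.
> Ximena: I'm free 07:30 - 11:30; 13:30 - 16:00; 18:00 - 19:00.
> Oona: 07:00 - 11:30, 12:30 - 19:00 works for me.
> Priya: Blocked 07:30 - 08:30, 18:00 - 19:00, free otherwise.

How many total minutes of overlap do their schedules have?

Grace free: 09:30-16:00, 18:00-18:30.
Ximena free: 07:30-11:30, 13:30-16:00, 18:00-19:00.
Oona free: 07:00-11:30, 12:30-19:00.
Priya free: 07:00-07:30, 08:30-18:00 (invert busy blocks within the working day).
Grace ∩ Ximena: 09:30-11:30, 13:30-16:00, 18:00-18:30.
Grace ∩ Ximena ∩ Oona: 09:30-11:30, 13:30-16:00, 18:00-18:30.
Grace ∩ Ximena ∩ Oona ∩ Priya: 09:30-11:30, 13:30-16:00.
Summing the common windows: 120 + 150 = 270 minutes.

270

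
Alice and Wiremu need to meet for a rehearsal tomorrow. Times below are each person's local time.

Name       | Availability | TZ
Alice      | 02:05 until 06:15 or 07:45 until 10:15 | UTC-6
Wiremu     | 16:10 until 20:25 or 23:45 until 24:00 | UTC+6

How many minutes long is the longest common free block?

125

Alice in UTC: 08:05-12:15, 13:45-16:15 (add 6h to convert from UTC-6).
Wiremu in UTC: 10:10-14:25, 17:45-18:00 (subtract 6h to convert from UTC+6).
Alice ∩ Wiremu: 10:10-12:15, 13:45-14:25.
Those are the intersection windows.
The longest is 10:10-12:15 at 125 minutes.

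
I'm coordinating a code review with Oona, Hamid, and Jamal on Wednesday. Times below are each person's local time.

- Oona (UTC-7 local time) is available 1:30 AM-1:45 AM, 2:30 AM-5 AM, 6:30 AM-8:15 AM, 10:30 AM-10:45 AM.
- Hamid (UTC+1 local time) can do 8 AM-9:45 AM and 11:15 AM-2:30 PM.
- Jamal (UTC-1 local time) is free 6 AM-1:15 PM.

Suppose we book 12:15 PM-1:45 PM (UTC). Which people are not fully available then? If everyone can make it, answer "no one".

Oona in UTC: 08:30-08:45, 09:30-12:00, 13:30-15:15, 17:30-17:45 (add 7h to convert from UTC-7).
Hamid in UTC: 07:00-08:45, 10:15-13:30 (subtract 1h to convert from UTC+1).
Jamal in UTC: 07:00-14:15 (add 1h to convert from UTC-1).
Oona: not fully free for 12:15-13:45. Hamid: not fully free for 12:15-13:45. Jamal: free for 12:15-13:45.

Hamid, Oona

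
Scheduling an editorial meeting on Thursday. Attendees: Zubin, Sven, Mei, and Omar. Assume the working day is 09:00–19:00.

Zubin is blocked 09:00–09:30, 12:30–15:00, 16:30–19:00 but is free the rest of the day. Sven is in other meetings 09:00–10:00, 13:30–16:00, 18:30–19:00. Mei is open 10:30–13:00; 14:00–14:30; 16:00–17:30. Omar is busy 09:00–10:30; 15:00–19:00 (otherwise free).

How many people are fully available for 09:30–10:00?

1

Zubin free: 09:30-12:30, 15:00-16:30 (invert busy blocks within the working day).
Sven free: 10:00-13:30, 16:00-18:30 (invert busy blocks within the working day).
Mei free: 10:30-13:00, 14:00-14:30, 16:00-17:30.
Omar free: 10:30-15:00 (invert busy blocks within the working day).
Zubin can make the full 09:30-10:00 slot — that's 1.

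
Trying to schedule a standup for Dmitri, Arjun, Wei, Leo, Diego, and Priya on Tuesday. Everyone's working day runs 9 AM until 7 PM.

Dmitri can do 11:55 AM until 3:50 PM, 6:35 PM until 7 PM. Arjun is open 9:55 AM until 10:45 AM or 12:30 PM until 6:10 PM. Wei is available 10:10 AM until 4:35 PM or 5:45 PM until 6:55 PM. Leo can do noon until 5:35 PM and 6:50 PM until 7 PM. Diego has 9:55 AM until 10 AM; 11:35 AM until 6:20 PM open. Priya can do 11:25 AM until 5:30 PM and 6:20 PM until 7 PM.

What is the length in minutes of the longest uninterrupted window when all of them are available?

Dmitri ∩ Arjun: 12:30-15:50.
Dmitri ∩ Arjun ∩ Wei: 12:30-15:50.
Dmitri ∩ Arjun ∩ Wei ∩ Leo: 12:30-15:50.
Dmitri ∩ Arjun ∩ Wei ∩ Leo ∩ Diego: 12:30-15:50.
Dmitri ∩ Arjun ∩ Wei ∩ Leo ∩ Diego ∩ Priya: 12:30-15:50.
The longest is 12:30-15:50 at 200 minutes.

200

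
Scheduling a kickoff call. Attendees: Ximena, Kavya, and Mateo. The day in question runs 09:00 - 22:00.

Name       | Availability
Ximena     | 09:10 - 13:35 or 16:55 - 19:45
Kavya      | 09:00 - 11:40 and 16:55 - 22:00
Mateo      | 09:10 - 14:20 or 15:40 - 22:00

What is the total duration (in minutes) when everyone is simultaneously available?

320

Ximena ∩ Kavya: 09:10-11:40, 16:55-19:45.
Ximena ∩ Kavya ∩ Mateo: 09:10-11:40, 16:55-19:45.
Summing the common windows: 150 + 170 = 320 minutes.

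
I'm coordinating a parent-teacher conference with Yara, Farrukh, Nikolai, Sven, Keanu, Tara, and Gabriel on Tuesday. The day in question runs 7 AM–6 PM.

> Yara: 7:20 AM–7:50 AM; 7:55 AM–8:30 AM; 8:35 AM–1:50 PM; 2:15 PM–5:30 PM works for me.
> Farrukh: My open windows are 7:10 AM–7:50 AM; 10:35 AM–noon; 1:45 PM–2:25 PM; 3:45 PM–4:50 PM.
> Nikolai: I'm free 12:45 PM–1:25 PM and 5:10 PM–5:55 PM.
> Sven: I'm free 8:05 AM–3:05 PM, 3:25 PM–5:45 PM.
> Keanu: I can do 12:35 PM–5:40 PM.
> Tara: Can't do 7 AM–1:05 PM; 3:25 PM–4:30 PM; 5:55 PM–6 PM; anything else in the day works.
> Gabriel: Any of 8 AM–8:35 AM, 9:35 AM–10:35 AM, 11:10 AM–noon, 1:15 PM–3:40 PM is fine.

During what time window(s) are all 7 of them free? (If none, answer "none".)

none

Yara free: 07:20-07:50, 07:55-08:30, 08:35-13:50, 14:15-17:30.
Farrukh free: 07:10-07:50, 10:35-12:00, 13:45-14:25, 15:45-16:50.
Nikolai free: 12:45-13:25, 17:10-17:55.
Sven free: 08:05-15:05, 15:25-17:45.
Keanu free: 12:35-17:40.
Tara free: 13:05-15:25, 16:30-17:55 (invert busy blocks within the working day).
Gabriel free: 08:00-08:35, 09:35-10:35, 11:10-12:00, 13:15-15:40.
Yara ∩ Farrukh: 07:20-07:50, 10:35-12:00, 13:45-13:50, 14:15-14:25, 15:45-16:50.
Yara ∩ Farrukh ∩ Nikolai: ∅.
Yara ∩ Farrukh ∩ Nikolai ∩ Sven: ∅.
Yara ∩ Farrukh ∩ Nikolai ∩ Sven ∩ Keanu: ∅.
Yara ∩ Farrukh ∩ Nikolai ∩ Sven ∩ Keanu ∩ Tara: ∅.
Yara ∩ Farrukh ∩ Nikolai ∩ Sven ∩ Keanu ∩ Tara ∩ Gabriel: ∅.
There is no time when everyone is free.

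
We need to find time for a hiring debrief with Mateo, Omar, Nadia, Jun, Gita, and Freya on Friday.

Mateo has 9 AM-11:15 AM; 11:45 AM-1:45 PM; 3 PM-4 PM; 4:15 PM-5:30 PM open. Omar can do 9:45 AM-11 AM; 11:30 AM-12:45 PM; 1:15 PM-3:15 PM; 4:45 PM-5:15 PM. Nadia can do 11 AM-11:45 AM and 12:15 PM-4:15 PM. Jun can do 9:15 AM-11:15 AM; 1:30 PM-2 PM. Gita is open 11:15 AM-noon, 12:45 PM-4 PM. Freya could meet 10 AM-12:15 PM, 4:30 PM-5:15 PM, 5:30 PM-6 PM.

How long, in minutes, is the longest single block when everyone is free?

Mateo ∩ Omar: 09:45-11:00, 11:45-12:45, 13:15-13:45, 15:00-15:15, 16:45-17:15.
Mateo ∩ Omar ∩ Nadia: 12:15-12:45, 13:15-13:45, 15:00-15:15.
Mateo ∩ Omar ∩ Nadia ∩ Jun: 13:30-13:45.
Mateo ∩ Omar ∩ Nadia ∩ Jun ∩ Gita: 13:30-13:45.
Mateo ∩ Omar ∩ Nadia ∩ Jun ∩ Gita ∩ Freya: ∅.
There is no time when everyone is free.
No common window exists, so the longest block is 0 minutes.

0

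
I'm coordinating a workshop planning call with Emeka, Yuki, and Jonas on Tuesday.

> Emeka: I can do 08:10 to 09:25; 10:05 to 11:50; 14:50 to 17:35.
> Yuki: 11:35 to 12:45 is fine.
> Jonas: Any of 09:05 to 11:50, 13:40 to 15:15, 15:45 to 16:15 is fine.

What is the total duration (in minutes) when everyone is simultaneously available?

Emeka ∩ Yuki: 11:35-11:50.
Emeka ∩ Yuki ∩ Jonas: 11:35-11:50.
That's a single block of 15 minutes.

15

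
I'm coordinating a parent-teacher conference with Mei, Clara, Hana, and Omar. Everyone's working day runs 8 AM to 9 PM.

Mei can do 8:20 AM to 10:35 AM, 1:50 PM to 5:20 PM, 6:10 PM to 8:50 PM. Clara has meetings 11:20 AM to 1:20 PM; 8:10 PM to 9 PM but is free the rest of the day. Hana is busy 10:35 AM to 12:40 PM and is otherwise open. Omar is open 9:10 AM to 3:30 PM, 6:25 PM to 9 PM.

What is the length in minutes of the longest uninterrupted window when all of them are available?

105

Mei free: 08:20-10:35, 13:50-17:20, 18:10-20:50.
Clara free: 08:00-11:20, 13:20-20:10 (invert busy blocks within the working day).
Hana free: 08:00-10:35, 12:40-21:00 (invert busy blocks within the working day).
Omar free: 09:10-15:30, 18:25-21:00.
Mei ∩ Clara: 08:20-10:35, 13:50-17:20, 18:10-20:10.
Mei ∩ Clara ∩ Hana: 08:20-10:35, 13:50-17:20, 18:10-20:10.
Mei ∩ Clara ∩ Hana ∩ Omar: 09:10-10:35, 13:50-15:30, 18:25-20:10.
The longest is 18:25-20:10 at 105 minutes.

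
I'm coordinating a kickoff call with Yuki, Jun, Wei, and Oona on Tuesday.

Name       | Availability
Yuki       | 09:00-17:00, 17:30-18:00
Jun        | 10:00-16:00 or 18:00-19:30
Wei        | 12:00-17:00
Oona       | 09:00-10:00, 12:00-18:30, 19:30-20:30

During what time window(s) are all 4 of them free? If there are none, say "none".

12:00-16:00

Yuki ∩ Jun: 10:00-16:00.
Yuki ∩ Jun ∩ Wei: 12:00-16:00.
Yuki ∩ Jun ∩ Wei ∩ Oona: 12:00-16:00.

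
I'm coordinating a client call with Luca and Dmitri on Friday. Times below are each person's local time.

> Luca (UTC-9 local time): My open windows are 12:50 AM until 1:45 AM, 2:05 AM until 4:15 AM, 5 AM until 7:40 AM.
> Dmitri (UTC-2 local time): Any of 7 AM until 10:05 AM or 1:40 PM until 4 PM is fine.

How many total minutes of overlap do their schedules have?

175

Luca in UTC: 09:50-10:45, 11:05-13:15, 14:00-16:40 (add 9h to convert from UTC-9).
Dmitri in UTC: 09:00-12:05, 15:40-18:00 (add 2h to convert from UTC-2).
Luca ∩ Dmitri: 09:50-10:45, 11:05-12:05, 15:40-16:40.
So the common availability across everyone is 09:50-10:45, 11:05-12:05, 15:40-16:40.
Summing the common windows: 55 + 60 + 60 = 175 minutes.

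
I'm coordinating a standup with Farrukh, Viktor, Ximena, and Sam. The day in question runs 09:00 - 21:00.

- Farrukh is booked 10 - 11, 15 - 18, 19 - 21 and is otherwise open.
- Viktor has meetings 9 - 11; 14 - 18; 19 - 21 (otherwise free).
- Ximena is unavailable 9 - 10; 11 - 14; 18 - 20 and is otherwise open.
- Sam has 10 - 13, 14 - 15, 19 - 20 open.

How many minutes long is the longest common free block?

0

Farrukh free: 09:00-10:00, 11:00-15:00, 18:00-19:00 (invert busy blocks within the working day).
Viktor free: 11:00-14:00, 18:00-19:00 (invert busy blocks within the working day).
Ximena free: 10:00-11:00, 14:00-18:00, 20:00-21:00 (invert busy blocks within the working day).
Sam free: 10:00-13:00, 14:00-15:00, 19:00-20:00.
Farrukh ∩ Viktor: 11:00-14:00, 18:00-19:00.
Farrukh ∩ Viktor ∩ Ximena: ∅.
Farrukh ∩ Viktor ∩ Ximena ∩ Sam: ∅.
There is no time when everyone is free.
No common window exists, so the longest block is 0 minutes.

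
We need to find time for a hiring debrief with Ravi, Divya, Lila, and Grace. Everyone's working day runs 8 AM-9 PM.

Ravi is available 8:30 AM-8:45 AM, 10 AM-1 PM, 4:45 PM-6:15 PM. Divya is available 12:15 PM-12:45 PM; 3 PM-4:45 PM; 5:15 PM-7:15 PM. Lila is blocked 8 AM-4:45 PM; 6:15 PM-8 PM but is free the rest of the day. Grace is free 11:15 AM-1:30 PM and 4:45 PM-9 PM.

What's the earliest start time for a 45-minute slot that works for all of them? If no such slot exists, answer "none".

Ravi free: 08:30-08:45, 10:00-13:00, 16:45-18:15.
Divya free: 12:15-12:45, 15:00-16:45, 17:15-19:15.
Lila free: 16:45-18:15, 20:00-21:00 (invert busy blocks within the working day).
Grace free: 11:15-13:30, 16:45-21:00.
Ravi ∩ Divya: 12:15-12:45, 17:15-18:15.
Ravi ∩ Divya ∩ Lila: 17:15-18:15.
Ravi ∩ Divya ∩ Lila ∩ Grace: 17:15-18:15.
So the common availability across everyone is 17:15-18:15.
The first common window of at least 45 minutes is 17:15-18:15, so the earliest start is 17:15.

17:15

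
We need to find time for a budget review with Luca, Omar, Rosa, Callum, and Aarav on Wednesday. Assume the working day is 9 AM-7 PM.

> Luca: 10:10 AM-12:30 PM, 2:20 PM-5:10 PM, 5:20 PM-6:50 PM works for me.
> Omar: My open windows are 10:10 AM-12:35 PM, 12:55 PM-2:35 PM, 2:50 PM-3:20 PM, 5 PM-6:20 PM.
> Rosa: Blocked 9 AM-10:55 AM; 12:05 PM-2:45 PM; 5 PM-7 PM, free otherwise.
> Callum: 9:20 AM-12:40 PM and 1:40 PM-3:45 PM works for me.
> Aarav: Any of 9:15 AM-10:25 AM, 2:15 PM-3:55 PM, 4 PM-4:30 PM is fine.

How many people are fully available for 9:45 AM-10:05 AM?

Luca free: 10:10-12:30, 14:20-17:10, 17:20-18:50.
Omar free: 10:10-12:35, 12:55-14:35, 14:50-15:20, 17:00-18:20.
Rosa free: 10:55-12:05, 14:45-17:00 (invert busy blocks within the working day).
Callum free: 09:20-12:40, 13:40-15:45.
Aarav free: 09:15-10:25, 14:15-15:55, 16:00-16:30.
Callum and Aarav can make the full 09:45-10:05 slot — that's 2.

2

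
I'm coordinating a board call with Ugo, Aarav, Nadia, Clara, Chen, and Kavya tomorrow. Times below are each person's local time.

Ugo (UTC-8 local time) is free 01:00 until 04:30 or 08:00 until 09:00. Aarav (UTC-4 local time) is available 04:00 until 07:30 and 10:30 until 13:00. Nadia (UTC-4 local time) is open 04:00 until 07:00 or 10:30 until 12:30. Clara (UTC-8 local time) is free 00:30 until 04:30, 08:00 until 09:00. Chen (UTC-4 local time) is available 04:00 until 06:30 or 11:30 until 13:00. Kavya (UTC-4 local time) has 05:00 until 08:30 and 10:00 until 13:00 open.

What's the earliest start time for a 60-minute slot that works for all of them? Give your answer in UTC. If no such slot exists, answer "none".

Ugo in UTC: 09:00-12:30, 16:00-17:00 (add 8h to convert from UTC-8).
Aarav in UTC: 08:00-11:30, 14:30-17:00 (add 4h to convert from UTC-4).
Nadia in UTC: 08:00-11:00, 14:30-16:30 (add 4h to convert from UTC-4).
Clara in UTC: 08:30-12:30, 16:00-17:00 (add 8h to convert from UTC-8).
Chen in UTC: 08:00-10:30, 15:30-17:00 (add 4h to convert from UTC-4).
Kavya in UTC: 09:00-12:30, 14:00-17:00 (add 4h to convert from UTC-4).
Ugo ∩ Aarav: 09:00-11:30, 16:00-17:00.
Ugo ∩ Aarav ∩ Nadia: 09:00-11:00, 16:00-16:30.
Ugo ∩ Aarav ∩ Nadia ∩ Clara: 09:00-11:00, 16:00-16:30.
Ugo ∩ Aarav ∩ Nadia ∩ Clara ∩ Chen: 09:00-10:30, 16:00-16:30.
Ugo ∩ Aarav ∩ Nadia ∩ Clara ∩ Chen ∩ Kavya: 09:00-10:30, 16:00-16:30.
So the common availability across everyone is 09:00-10:30, 16:00-16:30.
The first common window of at least 60 minutes is 09:00-10:30, so the earliest start is 09:00.

09:00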